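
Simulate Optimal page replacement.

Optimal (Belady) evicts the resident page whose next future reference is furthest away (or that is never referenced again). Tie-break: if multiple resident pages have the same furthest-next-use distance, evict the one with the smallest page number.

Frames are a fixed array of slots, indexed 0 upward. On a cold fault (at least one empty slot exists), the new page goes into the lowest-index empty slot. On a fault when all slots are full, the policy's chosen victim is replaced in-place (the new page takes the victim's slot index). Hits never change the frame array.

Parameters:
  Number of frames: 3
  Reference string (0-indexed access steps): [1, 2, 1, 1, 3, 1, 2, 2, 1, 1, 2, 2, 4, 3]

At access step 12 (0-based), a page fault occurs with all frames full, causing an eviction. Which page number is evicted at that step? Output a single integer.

Step 0: ref 1 -> FAULT, frames=[1,-,-]
Step 1: ref 2 -> FAULT, frames=[1,2,-]
Step 2: ref 1 -> HIT, frames=[1,2,-]
Step 3: ref 1 -> HIT, frames=[1,2,-]
Step 4: ref 3 -> FAULT, frames=[1,2,3]
Step 5: ref 1 -> HIT, frames=[1,2,3]
Step 6: ref 2 -> HIT, frames=[1,2,3]
Step 7: ref 2 -> HIT, frames=[1,2,3]
Step 8: ref 1 -> HIT, frames=[1,2,3]
Step 9: ref 1 -> HIT, frames=[1,2,3]
Step 10: ref 2 -> HIT, frames=[1,2,3]
Step 11: ref 2 -> HIT, frames=[1,2,3]
Step 12: ref 4 -> FAULT, evict 1, frames=[4,2,3]
At step 12: evicted page 1

Answer: 1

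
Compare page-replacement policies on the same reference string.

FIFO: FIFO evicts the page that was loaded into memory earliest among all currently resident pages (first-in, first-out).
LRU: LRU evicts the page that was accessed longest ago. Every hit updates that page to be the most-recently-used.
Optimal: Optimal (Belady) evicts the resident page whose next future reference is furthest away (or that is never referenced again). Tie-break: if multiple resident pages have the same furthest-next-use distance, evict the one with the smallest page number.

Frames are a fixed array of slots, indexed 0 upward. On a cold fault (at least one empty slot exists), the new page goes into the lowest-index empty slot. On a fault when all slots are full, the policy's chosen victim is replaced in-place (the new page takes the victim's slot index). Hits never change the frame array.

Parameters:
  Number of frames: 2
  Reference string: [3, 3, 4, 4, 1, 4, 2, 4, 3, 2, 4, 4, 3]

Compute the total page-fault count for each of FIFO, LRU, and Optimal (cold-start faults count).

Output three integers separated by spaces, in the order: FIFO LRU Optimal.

--- FIFO ---
  step 0: ref 3 -> FAULT, frames=[3,-] (faults so far: 1)
  step 1: ref 3 -> HIT, frames=[3,-] (faults so far: 1)
  step 2: ref 4 -> FAULT, frames=[3,4] (faults so far: 2)
  step 3: ref 4 -> HIT, frames=[3,4] (faults so far: 2)
  step 4: ref 1 -> FAULT, evict 3, frames=[1,4] (faults so far: 3)
  step 5: ref 4 -> HIT, frames=[1,4] (faults so far: 3)
  step 6: ref 2 -> FAULT, evict 4, frames=[1,2] (faults so far: 4)
  step 7: ref 4 -> FAULT, evict 1, frames=[4,2] (faults so far: 5)
  step 8: ref 3 -> FAULT, evict 2, frames=[4,3] (faults so far: 6)
  step 9: ref 2 -> FAULT, evict 4, frames=[2,3] (faults so far: 7)
  step 10: ref 4 -> FAULT, evict 3, frames=[2,4] (faults so far: 8)
  step 11: ref 4 -> HIT, frames=[2,4] (faults so far: 8)
  step 12: ref 3 -> FAULT, evict 2, frames=[3,4] (faults so far: 9)
  FIFO total faults: 9
--- LRU ---
  step 0: ref 3 -> FAULT, frames=[3,-] (faults so far: 1)
  step 1: ref 3 -> HIT, frames=[3,-] (faults so far: 1)
  step 2: ref 4 -> FAULT, frames=[3,4] (faults so far: 2)
  step 3: ref 4 -> HIT, frames=[3,4] (faults so far: 2)
  step 4: ref 1 -> FAULT, evict 3, frames=[1,4] (faults so far: 3)
  step 5: ref 4 -> HIT, frames=[1,4] (faults so far: 3)
  step 6: ref 2 -> FAULT, evict 1, frames=[2,4] (faults so far: 4)
  step 7: ref 4 -> HIT, frames=[2,4] (faults so far: 4)
  step 8: ref 3 -> FAULT, evict 2, frames=[3,4] (faults so far: 5)
  step 9: ref 2 -> FAULT, evict 4, frames=[3,2] (faults so far: 6)
  step 10: ref 4 -> FAULT, evict 3, frames=[4,2] (faults so far: 7)
  step 11: ref 4 -> HIT, frames=[4,2] (faults so far: 7)
  step 12: ref 3 -> FAULT, evict 2, frames=[4,3] (faults so far: 8)
  LRU total faults: 8
--- Optimal ---
  step 0: ref 3 -> FAULT, frames=[3,-] (faults so far: 1)
  step 1: ref 3 -> HIT, frames=[3,-] (faults so far: 1)
  step 2: ref 4 -> FAULT, frames=[3,4] (faults so far: 2)
  step 3: ref 4 -> HIT, frames=[3,4] (faults so far: 2)
  step 4: ref 1 -> FAULT, evict 3, frames=[1,4] (faults so far: 3)
  step 5: ref 4 -> HIT, frames=[1,4] (faults so far: 3)
  step 6: ref 2 -> FAULT, evict 1, frames=[2,4] (faults so far: 4)
  step 7: ref 4 -> HIT, frames=[2,4] (faults so far: 4)
  step 8: ref 3 -> FAULT, evict 4, frames=[2,3] (faults so far: 5)
  step 9: ref 2 -> HIT, frames=[2,3] (faults so far: 5)
  step 10: ref 4 -> FAULT, evict 2, frames=[4,3] (faults so far: 6)
  step 11: ref 4 -> HIT, frames=[4,3] (faults so far: 6)
  step 12: ref 3 -> HIT, frames=[4,3] (faults so far: 6)
  Optimal total faults: 6

Answer: 9 8 6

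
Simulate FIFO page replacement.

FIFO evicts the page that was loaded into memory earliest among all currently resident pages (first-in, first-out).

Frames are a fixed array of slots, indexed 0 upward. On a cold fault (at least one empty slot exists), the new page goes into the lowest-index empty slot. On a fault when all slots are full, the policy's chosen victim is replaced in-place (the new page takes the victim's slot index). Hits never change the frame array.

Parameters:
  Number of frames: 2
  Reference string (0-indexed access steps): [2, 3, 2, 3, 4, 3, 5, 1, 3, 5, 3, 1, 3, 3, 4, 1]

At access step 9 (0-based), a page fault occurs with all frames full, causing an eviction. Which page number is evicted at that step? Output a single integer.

Answer: 1

Derivation:
Step 0: ref 2 -> FAULT, frames=[2,-]
Step 1: ref 3 -> FAULT, frames=[2,3]
Step 2: ref 2 -> HIT, frames=[2,3]
Step 3: ref 3 -> HIT, frames=[2,3]
Step 4: ref 4 -> FAULT, evict 2, frames=[4,3]
Step 5: ref 3 -> HIT, frames=[4,3]
Step 6: ref 5 -> FAULT, evict 3, frames=[4,5]
Step 7: ref 1 -> FAULT, evict 4, frames=[1,5]
Step 8: ref 3 -> FAULT, evict 5, frames=[1,3]
Step 9: ref 5 -> FAULT, evict 1, frames=[5,3]
At step 9: evicted page 1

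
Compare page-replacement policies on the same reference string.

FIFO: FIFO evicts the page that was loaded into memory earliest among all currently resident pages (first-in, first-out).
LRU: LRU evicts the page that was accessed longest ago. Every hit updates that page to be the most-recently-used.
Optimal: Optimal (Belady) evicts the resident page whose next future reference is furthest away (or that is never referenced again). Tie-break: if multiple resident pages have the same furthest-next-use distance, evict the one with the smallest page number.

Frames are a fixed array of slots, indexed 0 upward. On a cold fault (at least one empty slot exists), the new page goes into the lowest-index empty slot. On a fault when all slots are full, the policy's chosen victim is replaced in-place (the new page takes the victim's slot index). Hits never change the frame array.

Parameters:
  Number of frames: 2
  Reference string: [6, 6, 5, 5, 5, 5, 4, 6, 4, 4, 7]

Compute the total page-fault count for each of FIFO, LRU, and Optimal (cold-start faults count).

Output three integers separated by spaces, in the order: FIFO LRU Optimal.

Answer: 5 5 4

Derivation:
--- FIFO ---
  step 0: ref 6 -> FAULT, frames=[6,-] (faults so far: 1)
  step 1: ref 6 -> HIT, frames=[6,-] (faults so far: 1)
  step 2: ref 5 -> FAULT, frames=[6,5] (faults so far: 2)
  step 3: ref 5 -> HIT, frames=[6,5] (faults so far: 2)
  step 4: ref 5 -> HIT, frames=[6,5] (faults so far: 2)
  step 5: ref 5 -> HIT, frames=[6,5] (faults so far: 2)
  step 6: ref 4 -> FAULT, evict 6, frames=[4,5] (faults so far: 3)
  step 7: ref 6 -> FAULT, evict 5, frames=[4,6] (faults so far: 4)
  step 8: ref 4 -> HIT, frames=[4,6] (faults so far: 4)
  step 9: ref 4 -> HIT, frames=[4,6] (faults so far: 4)
  step 10: ref 7 -> FAULT, evict 4, frames=[7,6] (faults so far: 5)
  FIFO total faults: 5
--- LRU ---
  step 0: ref 6 -> FAULT, frames=[6,-] (faults so far: 1)
  step 1: ref 6 -> HIT, frames=[6,-] (faults so far: 1)
  step 2: ref 5 -> FAULT, frames=[6,5] (faults so far: 2)
  step 3: ref 5 -> HIT, frames=[6,5] (faults so far: 2)
  step 4: ref 5 -> HIT, frames=[6,5] (faults so far: 2)
  step 5: ref 5 -> HIT, frames=[6,5] (faults so far: 2)
  step 6: ref 4 -> FAULT, evict 6, frames=[4,5] (faults so far: 3)
  step 7: ref 6 -> FAULT, evict 5, frames=[4,6] (faults so far: 4)
  step 8: ref 4 -> HIT, frames=[4,6] (faults so far: 4)
  step 9: ref 4 -> HIT, frames=[4,6] (faults so far: 4)
  step 10: ref 7 -> FAULT, evict 6, frames=[4,7] (faults so far: 5)
  LRU total faults: 5
--- Optimal ---
  step 0: ref 6 -> FAULT, frames=[6,-] (faults so far: 1)
  step 1: ref 6 -> HIT, frames=[6,-] (faults so far: 1)
  step 2: ref 5 -> FAULT, frames=[6,5] (faults so far: 2)
  step 3: ref 5 -> HIT, frames=[6,5] (faults so far: 2)
  step 4: ref 5 -> HIT, frames=[6,5] (faults so far: 2)
  step 5: ref 5 -> HIT, frames=[6,5] (faults so far: 2)
  step 6: ref 4 -> FAULT, evict 5, frames=[6,4] (faults so far: 3)
  step 7: ref 6 -> HIT, frames=[6,4] (faults so far: 3)
  step 8: ref 4 -> HIT, frames=[6,4] (faults so far: 3)
  step 9: ref 4 -> HIT, frames=[6,4] (faults so far: 3)
  step 10: ref 7 -> FAULT, evict 4, frames=[6,7] (faults so far: 4)
  Optimal total faults: 4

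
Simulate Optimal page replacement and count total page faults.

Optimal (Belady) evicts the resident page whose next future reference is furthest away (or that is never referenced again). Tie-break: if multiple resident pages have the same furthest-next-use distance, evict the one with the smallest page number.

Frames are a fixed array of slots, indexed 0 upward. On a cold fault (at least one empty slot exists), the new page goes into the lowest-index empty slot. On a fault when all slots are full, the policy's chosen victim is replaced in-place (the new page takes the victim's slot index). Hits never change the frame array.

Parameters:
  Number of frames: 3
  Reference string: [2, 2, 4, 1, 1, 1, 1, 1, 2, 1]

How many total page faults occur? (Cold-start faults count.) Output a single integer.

Answer: 3

Derivation:
Step 0: ref 2 → FAULT, frames=[2,-,-]
Step 1: ref 2 → HIT, frames=[2,-,-]
Step 2: ref 4 → FAULT, frames=[2,4,-]
Step 3: ref 1 → FAULT, frames=[2,4,1]
Step 4: ref 1 → HIT, frames=[2,4,1]
Step 5: ref 1 → HIT, frames=[2,4,1]
Step 6: ref 1 → HIT, frames=[2,4,1]
Step 7: ref 1 → HIT, frames=[2,4,1]
Step 8: ref 2 → HIT, frames=[2,4,1]
Step 9: ref 1 → HIT, frames=[2,4,1]
Total faults: 3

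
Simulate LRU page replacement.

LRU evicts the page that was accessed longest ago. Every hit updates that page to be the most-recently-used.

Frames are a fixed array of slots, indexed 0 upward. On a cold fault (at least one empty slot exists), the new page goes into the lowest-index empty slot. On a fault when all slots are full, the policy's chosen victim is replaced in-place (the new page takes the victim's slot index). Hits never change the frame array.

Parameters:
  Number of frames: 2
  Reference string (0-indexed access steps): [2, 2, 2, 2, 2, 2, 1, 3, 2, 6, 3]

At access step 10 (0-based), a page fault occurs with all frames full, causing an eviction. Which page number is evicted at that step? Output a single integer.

Answer: 2

Derivation:
Step 0: ref 2 -> FAULT, frames=[2,-]
Step 1: ref 2 -> HIT, frames=[2,-]
Step 2: ref 2 -> HIT, frames=[2,-]
Step 3: ref 2 -> HIT, frames=[2,-]
Step 4: ref 2 -> HIT, frames=[2,-]
Step 5: ref 2 -> HIT, frames=[2,-]
Step 6: ref 1 -> FAULT, frames=[2,1]
Step 7: ref 3 -> FAULT, evict 2, frames=[3,1]
Step 8: ref 2 -> FAULT, evict 1, frames=[3,2]
Step 9: ref 6 -> FAULT, evict 3, frames=[6,2]
Step 10: ref 3 -> FAULT, evict 2, frames=[6,3]
At step 10: evicted page 2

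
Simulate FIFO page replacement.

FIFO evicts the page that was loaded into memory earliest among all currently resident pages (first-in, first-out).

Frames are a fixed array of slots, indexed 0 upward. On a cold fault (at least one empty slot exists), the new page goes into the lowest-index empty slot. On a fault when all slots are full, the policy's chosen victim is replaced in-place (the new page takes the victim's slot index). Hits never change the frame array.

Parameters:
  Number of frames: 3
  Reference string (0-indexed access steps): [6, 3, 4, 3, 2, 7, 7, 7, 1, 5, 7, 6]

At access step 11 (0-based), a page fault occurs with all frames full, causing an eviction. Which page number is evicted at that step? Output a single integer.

Answer: 7

Derivation:
Step 0: ref 6 -> FAULT, frames=[6,-,-]
Step 1: ref 3 -> FAULT, frames=[6,3,-]
Step 2: ref 4 -> FAULT, frames=[6,3,4]
Step 3: ref 3 -> HIT, frames=[6,3,4]
Step 4: ref 2 -> FAULT, evict 6, frames=[2,3,4]
Step 5: ref 7 -> FAULT, evict 3, frames=[2,7,4]
Step 6: ref 7 -> HIT, frames=[2,7,4]
Step 7: ref 7 -> HIT, frames=[2,7,4]
Step 8: ref 1 -> FAULT, evict 4, frames=[2,7,1]
Step 9: ref 5 -> FAULT, evict 2, frames=[5,7,1]
Step 10: ref 7 -> HIT, frames=[5,7,1]
Step 11: ref 6 -> FAULT, evict 7, frames=[5,6,1]
At step 11: evicted page 7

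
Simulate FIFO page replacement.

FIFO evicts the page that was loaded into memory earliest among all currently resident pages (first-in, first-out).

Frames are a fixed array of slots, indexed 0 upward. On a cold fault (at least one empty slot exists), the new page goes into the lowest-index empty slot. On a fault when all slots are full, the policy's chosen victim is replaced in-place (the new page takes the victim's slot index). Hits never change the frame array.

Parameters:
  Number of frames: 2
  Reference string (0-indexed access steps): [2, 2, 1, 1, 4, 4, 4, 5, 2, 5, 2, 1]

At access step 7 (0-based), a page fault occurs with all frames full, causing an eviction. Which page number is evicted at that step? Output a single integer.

Step 0: ref 2 -> FAULT, frames=[2,-]
Step 1: ref 2 -> HIT, frames=[2,-]
Step 2: ref 1 -> FAULT, frames=[2,1]
Step 3: ref 1 -> HIT, frames=[2,1]
Step 4: ref 4 -> FAULT, evict 2, frames=[4,1]
Step 5: ref 4 -> HIT, frames=[4,1]
Step 6: ref 4 -> HIT, frames=[4,1]
Step 7: ref 5 -> FAULT, evict 1, frames=[4,5]
At step 7: evicted page 1

Answer: 1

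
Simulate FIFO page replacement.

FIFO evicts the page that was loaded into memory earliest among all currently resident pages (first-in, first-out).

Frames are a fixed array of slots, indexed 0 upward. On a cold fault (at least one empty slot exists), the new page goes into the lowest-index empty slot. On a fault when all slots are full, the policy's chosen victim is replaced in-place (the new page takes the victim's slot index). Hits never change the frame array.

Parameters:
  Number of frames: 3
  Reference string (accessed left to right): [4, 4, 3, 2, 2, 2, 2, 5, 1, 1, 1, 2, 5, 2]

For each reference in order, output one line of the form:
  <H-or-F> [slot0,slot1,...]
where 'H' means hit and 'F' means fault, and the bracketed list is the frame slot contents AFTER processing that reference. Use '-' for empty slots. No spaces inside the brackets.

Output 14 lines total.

F [4,-,-]
H [4,-,-]
F [4,3,-]
F [4,3,2]
H [4,3,2]
H [4,3,2]
H [4,3,2]
F [5,3,2]
F [5,1,2]
H [5,1,2]
H [5,1,2]
H [5,1,2]
H [5,1,2]
H [5,1,2]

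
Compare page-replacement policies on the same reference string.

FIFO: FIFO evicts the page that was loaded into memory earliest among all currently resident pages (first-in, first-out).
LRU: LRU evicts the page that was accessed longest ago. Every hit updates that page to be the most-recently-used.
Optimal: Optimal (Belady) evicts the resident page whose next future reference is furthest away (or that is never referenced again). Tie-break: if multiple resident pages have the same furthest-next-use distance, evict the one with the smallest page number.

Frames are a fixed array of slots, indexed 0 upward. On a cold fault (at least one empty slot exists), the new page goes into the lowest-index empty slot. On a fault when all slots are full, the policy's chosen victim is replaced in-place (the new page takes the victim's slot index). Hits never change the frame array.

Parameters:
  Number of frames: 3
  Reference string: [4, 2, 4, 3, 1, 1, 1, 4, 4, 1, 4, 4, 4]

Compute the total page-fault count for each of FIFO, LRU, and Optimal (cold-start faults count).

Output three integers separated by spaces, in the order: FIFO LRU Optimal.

Answer: 5 4 4

Derivation:
--- FIFO ---
  step 0: ref 4 -> FAULT, frames=[4,-,-] (faults so far: 1)
  step 1: ref 2 -> FAULT, frames=[4,2,-] (faults so far: 2)
  step 2: ref 4 -> HIT, frames=[4,2,-] (faults so far: 2)
  step 3: ref 3 -> FAULT, frames=[4,2,3] (faults so far: 3)
  step 4: ref 1 -> FAULT, evict 4, frames=[1,2,3] (faults so far: 4)
  step 5: ref 1 -> HIT, frames=[1,2,3] (faults so far: 4)
  step 6: ref 1 -> HIT, frames=[1,2,3] (faults so far: 4)
  step 7: ref 4 -> FAULT, evict 2, frames=[1,4,3] (faults so far: 5)
  step 8: ref 4 -> HIT, frames=[1,4,3] (faults so far: 5)
  step 9: ref 1 -> HIT, frames=[1,4,3] (faults so far: 5)
  step 10: ref 4 -> HIT, frames=[1,4,3] (faults so far: 5)
  step 11: ref 4 -> HIT, frames=[1,4,3] (faults so far: 5)
  step 12: ref 4 -> HIT, frames=[1,4,3] (faults so far: 5)
  FIFO total faults: 5
--- LRU ---
  step 0: ref 4 -> FAULT, frames=[4,-,-] (faults so far: 1)
  step 1: ref 2 -> FAULT, frames=[4,2,-] (faults so far: 2)
  step 2: ref 4 -> HIT, frames=[4,2,-] (faults so far: 2)
  step 3: ref 3 -> FAULT, frames=[4,2,3] (faults so far: 3)
  step 4: ref 1 -> FAULT, evict 2, frames=[4,1,3] (faults so far: 4)
  step 5: ref 1 -> HIT, frames=[4,1,3] (faults so far: 4)
  step 6: ref 1 -> HIT, frames=[4,1,3] (faults so far: 4)
  step 7: ref 4 -> HIT, frames=[4,1,3] (faults so far: 4)
  step 8: ref 4 -> HIT, frames=[4,1,3] (faults so far: 4)
  step 9: ref 1 -> HIT, frames=[4,1,3] (faults so far: 4)
  step 10: ref 4 -> HIT, frames=[4,1,3] (faults so far: 4)
  step 11: ref 4 -> HIT, frames=[4,1,3] (faults so far: 4)
  step 12: ref 4 -> HIT, frames=[4,1,3] (faults so far: 4)
  LRU total faults: 4
--- Optimal ---
  step 0: ref 4 -> FAULT, frames=[4,-,-] (faults so far: 1)
  step 1: ref 2 -> FAULT, frames=[4,2,-] (faults so far: 2)
  step 2: ref 4 -> HIT, frames=[4,2,-] (faults so far: 2)
  step 3: ref 3 -> FAULT, frames=[4,2,3] (faults so far: 3)
  step 4: ref 1 -> FAULT, evict 2, frames=[4,1,3] (faults so far: 4)
  step 5: ref 1 -> HIT, frames=[4,1,3] (faults so far: 4)
  step 6: ref 1 -> HIT, frames=[4,1,3] (faults so far: 4)
  step 7: ref 4 -> HIT, frames=[4,1,3] (faults so far: 4)
  step 8: ref 4 -> HIT, frames=[4,1,3] (faults so far: 4)
  step 9: ref 1 -> HIT, frames=[4,1,3] (faults so far: 4)
  step 10: ref 4 -> HIT, frames=[4,1,3] (faults so far: 4)
  step 11: ref 4 -> HIT, frames=[4,1,3] (faults so far: 4)
  step 12: ref 4 -> HIT, frames=[4,1,3] (faults so far: 4)
  Optimal total faults: 4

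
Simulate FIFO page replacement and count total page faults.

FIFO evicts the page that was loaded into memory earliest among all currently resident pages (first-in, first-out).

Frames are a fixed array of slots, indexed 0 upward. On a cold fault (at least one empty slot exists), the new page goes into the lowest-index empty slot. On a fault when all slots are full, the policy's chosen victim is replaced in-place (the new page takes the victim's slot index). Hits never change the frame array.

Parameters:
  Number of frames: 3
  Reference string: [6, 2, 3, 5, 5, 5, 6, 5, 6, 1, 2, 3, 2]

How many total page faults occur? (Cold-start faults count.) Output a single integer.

Answer: 8

Derivation:
Step 0: ref 6 → FAULT, frames=[6,-,-]
Step 1: ref 2 → FAULT, frames=[6,2,-]
Step 2: ref 3 → FAULT, frames=[6,2,3]
Step 3: ref 5 → FAULT (evict 6), frames=[5,2,3]
Step 4: ref 5 → HIT, frames=[5,2,3]
Step 5: ref 5 → HIT, frames=[5,2,3]
Step 6: ref 6 → FAULT (evict 2), frames=[5,6,3]
Step 7: ref 5 → HIT, frames=[5,6,3]
Step 8: ref 6 → HIT, frames=[5,6,3]
Step 9: ref 1 → FAULT (evict 3), frames=[5,6,1]
Step 10: ref 2 → FAULT (evict 5), frames=[2,6,1]
Step 11: ref 3 → FAULT (evict 6), frames=[2,3,1]
Step 12: ref 2 → HIT, frames=[2,3,1]
Total faults: 8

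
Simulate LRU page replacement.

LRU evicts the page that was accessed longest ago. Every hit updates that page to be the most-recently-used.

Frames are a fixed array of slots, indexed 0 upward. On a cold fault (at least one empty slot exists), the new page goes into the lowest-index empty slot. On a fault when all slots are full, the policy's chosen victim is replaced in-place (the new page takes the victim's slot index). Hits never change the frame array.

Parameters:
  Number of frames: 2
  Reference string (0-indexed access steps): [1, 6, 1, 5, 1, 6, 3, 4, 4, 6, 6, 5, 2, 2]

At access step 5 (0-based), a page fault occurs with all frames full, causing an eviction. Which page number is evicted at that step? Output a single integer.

Answer: 5

Derivation:
Step 0: ref 1 -> FAULT, frames=[1,-]
Step 1: ref 6 -> FAULT, frames=[1,6]
Step 2: ref 1 -> HIT, frames=[1,6]
Step 3: ref 5 -> FAULT, evict 6, frames=[1,5]
Step 4: ref 1 -> HIT, frames=[1,5]
Step 5: ref 6 -> FAULT, evict 5, frames=[1,6]
At step 5: evicted page 5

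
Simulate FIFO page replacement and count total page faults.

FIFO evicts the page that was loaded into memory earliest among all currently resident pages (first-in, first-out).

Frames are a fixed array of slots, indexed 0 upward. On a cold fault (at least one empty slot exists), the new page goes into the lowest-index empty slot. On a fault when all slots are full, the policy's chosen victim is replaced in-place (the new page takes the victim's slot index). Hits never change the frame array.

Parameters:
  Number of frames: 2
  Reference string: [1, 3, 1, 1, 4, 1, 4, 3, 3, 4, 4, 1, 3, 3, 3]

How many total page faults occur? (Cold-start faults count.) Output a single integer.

Step 0: ref 1 → FAULT, frames=[1,-]
Step 1: ref 3 → FAULT, frames=[1,3]
Step 2: ref 1 → HIT, frames=[1,3]
Step 3: ref 1 → HIT, frames=[1,3]
Step 4: ref 4 → FAULT (evict 1), frames=[4,3]
Step 5: ref 1 → FAULT (evict 3), frames=[4,1]
Step 6: ref 4 → HIT, frames=[4,1]
Step 7: ref 3 → FAULT (evict 4), frames=[3,1]
Step 8: ref 3 → HIT, frames=[3,1]
Step 9: ref 4 → FAULT (evict 1), frames=[3,4]
Step 10: ref 4 → HIT, frames=[3,4]
Step 11: ref 1 → FAULT (evict 3), frames=[1,4]
Step 12: ref 3 → FAULT (evict 4), frames=[1,3]
Step 13: ref 3 → HIT, frames=[1,3]
Step 14: ref 3 → HIT, frames=[1,3]
Total faults: 8

Answer: 8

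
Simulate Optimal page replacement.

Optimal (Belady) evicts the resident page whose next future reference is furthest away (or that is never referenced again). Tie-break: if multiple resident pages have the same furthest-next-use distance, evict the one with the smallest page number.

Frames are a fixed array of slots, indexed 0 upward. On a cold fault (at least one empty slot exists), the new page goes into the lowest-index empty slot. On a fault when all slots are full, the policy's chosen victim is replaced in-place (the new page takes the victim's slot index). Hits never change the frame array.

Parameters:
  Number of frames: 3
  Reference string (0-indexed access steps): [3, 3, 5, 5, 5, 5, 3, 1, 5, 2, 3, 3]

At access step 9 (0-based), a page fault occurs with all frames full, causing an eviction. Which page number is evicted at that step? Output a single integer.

Step 0: ref 3 -> FAULT, frames=[3,-,-]
Step 1: ref 3 -> HIT, frames=[3,-,-]
Step 2: ref 5 -> FAULT, frames=[3,5,-]
Step 3: ref 5 -> HIT, frames=[3,5,-]
Step 4: ref 5 -> HIT, frames=[3,5,-]
Step 5: ref 5 -> HIT, frames=[3,5,-]
Step 6: ref 3 -> HIT, frames=[3,5,-]
Step 7: ref 1 -> FAULT, frames=[3,5,1]
Step 8: ref 5 -> HIT, frames=[3,5,1]
Step 9: ref 2 -> FAULT, evict 1, frames=[3,5,2]
At step 9: evicted page 1

Answer: 1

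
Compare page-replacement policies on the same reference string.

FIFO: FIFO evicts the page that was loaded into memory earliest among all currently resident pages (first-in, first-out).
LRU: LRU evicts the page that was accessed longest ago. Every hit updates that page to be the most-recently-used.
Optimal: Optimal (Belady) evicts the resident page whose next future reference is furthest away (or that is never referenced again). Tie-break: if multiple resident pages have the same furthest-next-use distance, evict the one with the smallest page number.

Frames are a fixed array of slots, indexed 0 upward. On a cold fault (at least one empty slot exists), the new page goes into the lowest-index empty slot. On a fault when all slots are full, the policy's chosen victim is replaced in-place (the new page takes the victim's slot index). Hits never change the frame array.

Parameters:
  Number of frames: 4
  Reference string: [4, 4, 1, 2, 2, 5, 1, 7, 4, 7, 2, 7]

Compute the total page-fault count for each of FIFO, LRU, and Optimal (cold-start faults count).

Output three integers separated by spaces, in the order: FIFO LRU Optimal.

--- FIFO ---
  step 0: ref 4 -> FAULT, frames=[4,-,-,-] (faults so far: 1)
  step 1: ref 4 -> HIT, frames=[4,-,-,-] (faults so far: 1)
  step 2: ref 1 -> FAULT, frames=[4,1,-,-] (faults so far: 2)
  step 3: ref 2 -> FAULT, frames=[4,1,2,-] (faults so far: 3)
  step 4: ref 2 -> HIT, frames=[4,1,2,-] (faults so far: 3)
  step 5: ref 5 -> FAULT, frames=[4,1,2,5] (faults so far: 4)
  step 6: ref 1 -> HIT, frames=[4,1,2,5] (faults so far: 4)
  step 7: ref 7 -> FAULT, evict 4, frames=[7,1,2,5] (faults so far: 5)
  step 8: ref 4 -> FAULT, evict 1, frames=[7,4,2,5] (faults so far: 6)
  step 9: ref 7 -> HIT, frames=[7,4,2,5] (faults so far: 6)
  step 10: ref 2 -> HIT, frames=[7,4,2,5] (faults so far: 6)
  step 11: ref 7 -> HIT, frames=[7,4,2,5] (faults so far: 6)
  FIFO total faults: 6
--- LRU ---
  step 0: ref 4 -> FAULT, frames=[4,-,-,-] (faults so far: 1)
  step 1: ref 4 -> HIT, frames=[4,-,-,-] (faults so far: 1)
  step 2: ref 1 -> FAULT, frames=[4,1,-,-] (faults so far: 2)
  step 3: ref 2 -> FAULT, frames=[4,1,2,-] (faults so far: 3)
  step 4: ref 2 -> HIT, frames=[4,1,2,-] (faults so far: 3)
  step 5: ref 5 -> FAULT, frames=[4,1,2,5] (faults so far: 4)
  step 6: ref 1 -> HIT, frames=[4,1,2,5] (faults so far: 4)
  step 7: ref 7 -> FAULT, evict 4, frames=[7,1,2,5] (faults so far: 5)
  step 8: ref 4 -> FAULT, evict 2, frames=[7,1,4,5] (faults so far: 6)
  step 9: ref 7 -> HIT, frames=[7,1,4,5] (faults so far: 6)
  step 10: ref 2 -> FAULT, evict 5, frames=[7,1,4,2] (faults so far: 7)
  step 11: ref 7 -> HIT, frames=[7,1,4,2] (faults so far: 7)
  LRU total faults: 7
--- Optimal ---
  step 0: ref 4 -> FAULT, frames=[4,-,-,-] (faults so far: 1)
  step 1: ref 4 -> HIT, frames=[4,-,-,-] (faults so far: 1)
  step 2: ref 1 -> FAULT, frames=[4,1,-,-] (faults so far: 2)
  step 3: ref 2 -> FAULT, frames=[4,1,2,-] (faults so far: 3)
  step 4: ref 2 -> HIT, frames=[4,1,2,-] (faults so far: 3)
  step 5: ref 5 -> FAULT, frames=[4,1,2,5] (faults so far: 4)
  step 6: ref 1 -> HIT, frames=[4,1,2,5] (faults so far: 4)
  step 7: ref 7 -> FAULT, evict 1, frames=[4,7,2,5] (faults so far: 5)
  step 8: ref 4 -> HIT, frames=[4,7,2,5] (faults so far: 5)
  step 9: ref 7 -> HIT, frames=[4,7,2,5] (faults so far: 5)
  step 10: ref 2 -> HIT, frames=[4,7,2,5] (faults so far: 5)
  step 11: ref 7 -> HIT, frames=[4,7,2,5] (faults so far: 5)
  Optimal total faults: 5

Answer: 6 7 5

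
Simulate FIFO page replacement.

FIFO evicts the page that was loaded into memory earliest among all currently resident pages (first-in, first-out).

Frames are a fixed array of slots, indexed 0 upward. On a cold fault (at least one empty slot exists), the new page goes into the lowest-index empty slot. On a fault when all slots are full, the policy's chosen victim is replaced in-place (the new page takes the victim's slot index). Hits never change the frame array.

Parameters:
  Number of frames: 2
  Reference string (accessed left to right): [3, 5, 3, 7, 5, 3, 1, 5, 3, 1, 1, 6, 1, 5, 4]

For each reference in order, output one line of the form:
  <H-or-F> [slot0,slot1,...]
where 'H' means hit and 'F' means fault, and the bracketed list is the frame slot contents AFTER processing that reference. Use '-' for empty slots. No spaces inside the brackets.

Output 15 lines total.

F [3,-]
F [3,5]
H [3,5]
F [7,5]
H [7,5]
F [7,3]
F [1,3]
F [1,5]
F [3,5]
F [3,1]
H [3,1]
F [6,1]
H [6,1]
F [6,5]
F [4,5]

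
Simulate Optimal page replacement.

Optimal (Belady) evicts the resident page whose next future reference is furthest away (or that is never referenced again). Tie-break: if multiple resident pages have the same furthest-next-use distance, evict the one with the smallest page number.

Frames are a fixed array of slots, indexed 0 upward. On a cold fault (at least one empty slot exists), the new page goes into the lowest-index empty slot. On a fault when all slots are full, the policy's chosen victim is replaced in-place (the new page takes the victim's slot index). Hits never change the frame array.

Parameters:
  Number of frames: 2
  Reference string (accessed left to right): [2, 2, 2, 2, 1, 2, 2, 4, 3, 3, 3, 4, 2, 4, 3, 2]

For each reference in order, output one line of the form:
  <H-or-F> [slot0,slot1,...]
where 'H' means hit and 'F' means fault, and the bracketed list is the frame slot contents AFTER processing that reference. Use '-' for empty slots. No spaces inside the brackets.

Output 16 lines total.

F [2,-]
H [2,-]
H [2,-]
H [2,-]
F [2,1]
H [2,1]
H [2,1]
F [2,4]
F [3,4]
H [3,4]
H [3,4]
H [3,4]
F [2,4]
H [2,4]
F [2,3]
H [2,3]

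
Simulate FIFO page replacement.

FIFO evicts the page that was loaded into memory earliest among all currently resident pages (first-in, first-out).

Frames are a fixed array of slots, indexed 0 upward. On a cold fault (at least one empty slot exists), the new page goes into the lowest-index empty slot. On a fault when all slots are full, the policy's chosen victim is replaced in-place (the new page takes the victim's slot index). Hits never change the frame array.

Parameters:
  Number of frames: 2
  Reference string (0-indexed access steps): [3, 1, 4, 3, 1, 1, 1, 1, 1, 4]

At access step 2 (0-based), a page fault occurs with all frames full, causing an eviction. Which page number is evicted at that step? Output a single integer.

Step 0: ref 3 -> FAULT, frames=[3,-]
Step 1: ref 1 -> FAULT, frames=[3,1]
Step 2: ref 4 -> FAULT, evict 3, frames=[4,1]
At step 2: evicted page 3

Answer: 3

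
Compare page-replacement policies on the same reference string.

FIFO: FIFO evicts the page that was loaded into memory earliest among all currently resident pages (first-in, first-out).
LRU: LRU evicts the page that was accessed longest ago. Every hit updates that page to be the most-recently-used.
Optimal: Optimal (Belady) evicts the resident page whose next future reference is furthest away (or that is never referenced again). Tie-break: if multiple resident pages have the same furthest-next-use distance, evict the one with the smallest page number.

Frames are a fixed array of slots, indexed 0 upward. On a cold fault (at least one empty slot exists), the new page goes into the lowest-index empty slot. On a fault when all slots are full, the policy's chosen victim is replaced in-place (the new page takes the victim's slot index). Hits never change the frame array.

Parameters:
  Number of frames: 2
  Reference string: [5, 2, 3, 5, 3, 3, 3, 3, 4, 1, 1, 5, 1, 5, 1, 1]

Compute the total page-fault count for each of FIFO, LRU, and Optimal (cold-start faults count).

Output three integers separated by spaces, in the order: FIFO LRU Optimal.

Answer: 7 7 5

Derivation:
--- FIFO ---
  step 0: ref 5 -> FAULT, frames=[5,-] (faults so far: 1)
  step 1: ref 2 -> FAULT, frames=[5,2] (faults so far: 2)
  step 2: ref 3 -> FAULT, evict 5, frames=[3,2] (faults so far: 3)
  step 3: ref 5 -> FAULT, evict 2, frames=[3,5] (faults so far: 4)
  step 4: ref 3 -> HIT, frames=[3,5] (faults so far: 4)
  step 5: ref 3 -> HIT, frames=[3,5] (faults so far: 4)
  step 6: ref 3 -> HIT, frames=[3,5] (faults so far: 4)
  step 7: ref 3 -> HIT, frames=[3,5] (faults so far: 4)
  step 8: ref 4 -> FAULT, evict 3, frames=[4,5] (faults so far: 5)
  step 9: ref 1 -> FAULT, evict 5, frames=[4,1] (faults so far: 6)
  step 10: ref 1 -> HIT, frames=[4,1] (faults so far: 6)
  step 11: ref 5 -> FAULT, evict 4, frames=[5,1] (faults so far: 7)
  step 12: ref 1 -> HIT, frames=[5,1] (faults so far: 7)
  step 13: ref 5 -> HIT, frames=[5,1] (faults so far: 7)
  step 14: ref 1 -> HIT, frames=[5,1] (faults so far: 7)
  step 15: ref 1 -> HIT, frames=[5,1] (faults so far: 7)
  FIFO total faults: 7
--- LRU ---
  step 0: ref 5 -> FAULT, frames=[5,-] (faults so far: 1)
  step 1: ref 2 -> FAULT, frames=[5,2] (faults so far: 2)
  step 2: ref 3 -> FAULT, evict 5, frames=[3,2] (faults so far: 3)
  step 3: ref 5 -> FAULT, evict 2, frames=[3,5] (faults so far: 4)
  step 4: ref 3 -> HIT, frames=[3,5] (faults so far: 4)
  step 5: ref 3 -> HIT, frames=[3,5] (faults so far: 4)
  step 6: ref 3 -> HIT, frames=[3,5] (faults so far: 4)
  step 7: ref 3 -> HIT, frames=[3,5] (faults so far: 4)
  step 8: ref 4 -> FAULT, evict 5, frames=[3,4] (faults so far: 5)
  step 9: ref 1 -> FAULT, evict 3, frames=[1,4] (faults so far: 6)
  step 10: ref 1 -> HIT, frames=[1,4] (faults so far: 6)
  step 11: ref 5 -> FAULT, evict 4, frames=[1,5] (faults so far: 7)
  step 12: ref 1 -> HIT, frames=[1,5] (faults so far: 7)
  step 13: ref 5 -> HIT, frames=[1,5] (faults so far: 7)
  step 14: ref 1 -> HIT, frames=[1,5] (faults so far: 7)
  step 15: ref 1 -> HIT, frames=[1,5] (faults so far: 7)
  LRU total faults: 7
--- Optimal ---
  step 0: ref 5 -> FAULT, frames=[5,-] (faults so far: 1)
  step 1: ref 2 -> FAULT, frames=[5,2] (faults so far: 2)
  step 2: ref 3 -> FAULT, evict 2, frames=[5,3] (faults so far: 3)
  step 3: ref 5 -> HIT, frames=[5,3] (faults so far: 3)
  step 4: ref 3 -> HIT, frames=[5,3] (faults so far: 3)
  step 5: ref 3 -> HIT, frames=[5,3] (faults so far: 3)
  step 6: ref 3 -> HIT, frames=[5,3] (faults so far: 3)
  step 7: ref 3 -> HIT, frames=[5,3] (faults so far: 3)
  step 8: ref 4 -> FAULT, evict 3, frames=[5,4] (faults so far: 4)
  step 9: ref 1 -> FAULT, evict 4, frames=[5,1] (faults so far: 5)
  step 10: ref 1 -> HIT, frames=[5,1] (faults so far: 5)
  step 11: ref 5 -> HIT, frames=[5,1] (faults so far: 5)
  step 12: ref 1 -> HIT, frames=[5,1] (faults so far: 5)
  step 13: ref 5 -> HIT, frames=[5,1] (faults so far: 5)
  step 14: ref 1 -> HIT, frames=[5,1] (faults so far: 5)
  step 15: ref 1 -> HIT, frames=[5,1] (faults so far: 5)
  Optimal total faults: 5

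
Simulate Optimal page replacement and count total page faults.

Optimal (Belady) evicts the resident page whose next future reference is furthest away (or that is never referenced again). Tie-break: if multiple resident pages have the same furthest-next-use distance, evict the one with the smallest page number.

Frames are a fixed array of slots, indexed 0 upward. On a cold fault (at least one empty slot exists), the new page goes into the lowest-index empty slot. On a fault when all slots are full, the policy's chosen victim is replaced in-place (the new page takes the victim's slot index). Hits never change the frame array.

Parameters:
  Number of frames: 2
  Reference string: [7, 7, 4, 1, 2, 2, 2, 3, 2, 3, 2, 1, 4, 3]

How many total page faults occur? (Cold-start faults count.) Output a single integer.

Answer: 7

Derivation:
Step 0: ref 7 → FAULT, frames=[7,-]
Step 1: ref 7 → HIT, frames=[7,-]
Step 2: ref 4 → FAULT, frames=[7,4]
Step 3: ref 1 → FAULT (evict 7), frames=[1,4]
Step 4: ref 2 → FAULT (evict 4), frames=[1,2]
Step 5: ref 2 → HIT, frames=[1,2]
Step 6: ref 2 → HIT, frames=[1,2]
Step 7: ref 3 → FAULT (evict 1), frames=[3,2]
Step 8: ref 2 → HIT, frames=[3,2]
Step 9: ref 3 → HIT, frames=[3,2]
Step 10: ref 2 → HIT, frames=[3,2]
Step 11: ref 1 → FAULT (evict 2), frames=[3,1]
Step 12: ref 4 → FAULT (evict 1), frames=[3,4]
Step 13: ref 3 → HIT, frames=[3,4]
Total faults: 7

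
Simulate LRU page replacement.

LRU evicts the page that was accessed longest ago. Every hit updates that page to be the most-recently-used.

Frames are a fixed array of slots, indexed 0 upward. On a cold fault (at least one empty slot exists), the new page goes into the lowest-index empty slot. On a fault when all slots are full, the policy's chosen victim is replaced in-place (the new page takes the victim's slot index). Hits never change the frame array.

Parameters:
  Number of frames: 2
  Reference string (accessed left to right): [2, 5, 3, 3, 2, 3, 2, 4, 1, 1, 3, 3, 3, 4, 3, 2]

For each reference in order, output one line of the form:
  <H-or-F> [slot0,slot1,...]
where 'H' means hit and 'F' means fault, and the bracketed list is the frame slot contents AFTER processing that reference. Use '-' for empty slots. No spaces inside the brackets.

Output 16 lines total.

F [2,-]
F [2,5]
F [3,5]
H [3,5]
F [3,2]
H [3,2]
H [3,2]
F [4,2]
F [4,1]
H [4,1]
F [3,1]
H [3,1]
H [3,1]
F [3,4]
H [3,4]
F [3,2]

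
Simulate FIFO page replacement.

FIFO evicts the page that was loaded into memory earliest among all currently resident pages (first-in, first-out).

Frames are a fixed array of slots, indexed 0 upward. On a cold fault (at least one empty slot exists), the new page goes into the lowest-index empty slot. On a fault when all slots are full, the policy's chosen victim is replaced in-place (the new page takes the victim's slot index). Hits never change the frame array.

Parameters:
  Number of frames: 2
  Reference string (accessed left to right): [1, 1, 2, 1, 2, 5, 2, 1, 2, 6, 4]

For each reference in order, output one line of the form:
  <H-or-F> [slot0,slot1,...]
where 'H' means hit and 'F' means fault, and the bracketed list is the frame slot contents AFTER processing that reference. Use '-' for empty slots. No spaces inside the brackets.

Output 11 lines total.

F [1,-]
H [1,-]
F [1,2]
H [1,2]
H [1,2]
F [5,2]
H [5,2]
F [5,1]
F [2,1]
F [2,6]
F [4,6]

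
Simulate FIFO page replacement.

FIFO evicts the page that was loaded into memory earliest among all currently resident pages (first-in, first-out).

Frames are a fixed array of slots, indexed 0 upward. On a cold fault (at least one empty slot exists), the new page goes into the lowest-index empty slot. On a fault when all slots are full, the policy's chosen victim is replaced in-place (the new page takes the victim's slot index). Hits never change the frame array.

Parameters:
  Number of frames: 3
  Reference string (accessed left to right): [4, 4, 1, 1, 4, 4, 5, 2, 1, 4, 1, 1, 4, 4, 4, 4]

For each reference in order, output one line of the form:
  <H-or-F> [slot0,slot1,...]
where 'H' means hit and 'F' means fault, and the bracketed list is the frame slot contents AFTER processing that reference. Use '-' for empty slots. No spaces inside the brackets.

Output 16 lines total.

F [4,-,-]
H [4,-,-]
F [4,1,-]
H [4,1,-]
H [4,1,-]
H [4,1,-]
F [4,1,5]
F [2,1,5]
H [2,1,5]
F [2,4,5]
F [2,4,1]
H [2,4,1]
H [2,4,1]
H [2,4,1]
H [2,4,1]
H [2,4,1]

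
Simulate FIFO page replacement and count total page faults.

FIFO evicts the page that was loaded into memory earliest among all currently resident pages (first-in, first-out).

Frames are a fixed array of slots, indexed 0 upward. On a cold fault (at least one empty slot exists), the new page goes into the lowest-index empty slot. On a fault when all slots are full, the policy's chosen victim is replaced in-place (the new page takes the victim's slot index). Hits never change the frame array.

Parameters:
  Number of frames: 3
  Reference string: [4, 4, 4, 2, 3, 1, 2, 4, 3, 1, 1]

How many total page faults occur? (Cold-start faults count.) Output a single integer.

Step 0: ref 4 → FAULT, frames=[4,-,-]
Step 1: ref 4 → HIT, frames=[4,-,-]
Step 2: ref 4 → HIT, frames=[4,-,-]
Step 3: ref 2 → FAULT, frames=[4,2,-]
Step 4: ref 3 → FAULT, frames=[4,2,3]
Step 5: ref 1 → FAULT (evict 4), frames=[1,2,3]
Step 6: ref 2 → HIT, frames=[1,2,3]
Step 7: ref 4 → FAULT (evict 2), frames=[1,4,3]
Step 8: ref 3 → HIT, frames=[1,4,3]
Step 9: ref 1 → HIT, frames=[1,4,3]
Step 10: ref 1 → HIT, frames=[1,4,3]
Total faults: 5

Answer: 5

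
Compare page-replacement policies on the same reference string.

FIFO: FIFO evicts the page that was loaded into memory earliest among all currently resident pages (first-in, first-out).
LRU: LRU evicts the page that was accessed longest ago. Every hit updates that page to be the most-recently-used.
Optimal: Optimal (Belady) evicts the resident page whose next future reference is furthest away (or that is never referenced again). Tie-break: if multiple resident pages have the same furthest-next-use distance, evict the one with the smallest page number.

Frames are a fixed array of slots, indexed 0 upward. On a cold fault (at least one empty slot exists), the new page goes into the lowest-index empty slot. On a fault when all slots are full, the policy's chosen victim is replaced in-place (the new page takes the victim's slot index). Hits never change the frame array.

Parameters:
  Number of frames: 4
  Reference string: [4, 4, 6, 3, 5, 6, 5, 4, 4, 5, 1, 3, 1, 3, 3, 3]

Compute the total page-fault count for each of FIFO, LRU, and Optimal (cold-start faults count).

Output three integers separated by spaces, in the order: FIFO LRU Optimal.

--- FIFO ---
  step 0: ref 4 -> FAULT, frames=[4,-,-,-] (faults so far: 1)
  step 1: ref 4 -> HIT, frames=[4,-,-,-] (faults so far: 1)
  step 2: ref 6 -> FAULT, frames=[4,6,-,-] (faults so far: 2)
  step 3: ref 3 -> FAULT, frames=[4,6,3,-] (faults so far: 3)
  step 4: ref 5 -> FAULT, frames=[4,6,3,5] (faults so far: 4)
  step 5: ref 6 -> HIT, frames=[4,6,3,5] (faults so far: 4)
  step 6: ref 5 -> HIT, frames=[4,6,3,5] (faults so far: 4)
  step 7: ref 4 -> HIT, frames=[4,6,3,5] (faults so far: 4)
  step 8: ref 4 -> HIT, frames=[4,6,3,5] (faults so far: 4)
  step 9: ref 5 -> HIT, frames=[4,6,3,5] (faults so far: 4)
  step 10: ref 1 -> FAULT, evict 4, frames=[1,6,3,5] (faults so far: 5)
  step 11: ref 3 -> HIT, frames=[1,6,3,5] (faults so far: 5)
  step 12: ref 1 -> HIT, frames=[1,6,3,5] (faults so far: 5)
  step 13: ref 3 -> HIT, frames=[1,6,3,5] (faults so far: 5)
  step 14: ref 3 -> HIT, frames=[1,6,3,5] (faults so far: 5)
  step 15: ref 3 -> HIT, frames=[1,6,3,5] (faults so far: 5)
  FIFO total faults: 5
--- LRU ---
  step 0: ref 4 -> FAULT, frames=[4,-,-,-] (faults so far: 1)
  step 1: ref 4 -> HIT, frames=[4,-,-,-] (faults so far: 1)
  step 2: ref 6 -> FAULT, frames=[4,6,-,-] (faults so far: 2)
  step 3: ref 3 -> FAULT, frames=[4,6,3,-] (faults so far: 3)
  step 4: ref 5 -> FAULT, frames=[4,6,3,5] (faults so far: 4)
  step 5: ref 6 -> HIT, frames=[4,6,3,5] (faults so far: 4)
  step 6: ref 5 -> HIT, frames=[4,6,3,5] (faults so far: 4)
  step 7: ref 4 -> HIT, frames=[4,6,3,5] (faults so far: 4)
  step 8: ref 4 -> HIT, frames=[4,6,3,5] (faults so far: 4)
  step 9: ref 5 -> HIT, frames=[4,6,3,5] (faults so far: 4)
  step 10: ref 1 -> FAULT, evict 3, frames=[4,6,1,5] (faults so far: 5)
  step 11: ref 3 -> FAULT, evict 6, frames=[4,3,1,5] (faults so far: 6)
  step 12: ref 1 -> HIT, frames=[4,3,1,5] (faults so far: 6)
  step 13: ref 3 -> HIT, frames=[4,3,1,5] (faults so far: 6)
  step 14: ref 3 -> HIT, frames=[4,3,1,5] (faults so far: 6)
  step 15: ref 3 -> HIT, frames=[4,3,1,5] (faults so far: 6)
  LRU total faults: 6
--- Optimal ---
  step 0: ref 4 -> FAULT, frames=[4,-,-,-] (faults so far: 1)
  step 1: ref 4 -> HIT, frames=[4,-,-,-] (faults so far: 1)
  step 2: ref 6 -> FAULT, frames=[4,6,-,-] (faults so far: 2)
  step 3: ref 3 -> FAULT, frames=[4,6,3,-] (faults so far: 3)
  step 4: ref 5 -> FAULT, frames=[4,6,3,5] (faults so far: 4)
  step 5: ref 6 -> HIT, frames=[4,6,3,5] (faults so far: 4)
  step 6: ref 5 -> HIT, frames=[4,6,3,5] (faults so far: 4)
  step 7: ref 4 -> HIT, frames=[4,6,3,5] (faults so far: 4)
  step 8: ref 4 -> HIT, frames=[4,6,3,5] (faults so far: 4)
  step 9: ref 5 -> HIT, frames=[4,6,3,5] (faults so far: 4)
  step 10: ref 1 -> FAULT, evict 4, frames=[1,6,3,5] (faults so far: 5)
  step 11: ref 3 -> HIT, frames=[1,6,3,5] (faults so far: 5)
  step 12: ref 1 -> HIT, frames=[1,6,3,5] (faults so far: 5)
  step 13: ref 3 -> HIT, frames=[1,6,3,5] (faults so far: 5)
  step 14: ref 3 -> HIT, frames=[1,6,3,5] (faults so far: 5)
  step 15: ref 3 -> HIT, frames=[1,6,3,5] (faults so far: 5)
  Optimal total faults: 5

Answer: 5 6 5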